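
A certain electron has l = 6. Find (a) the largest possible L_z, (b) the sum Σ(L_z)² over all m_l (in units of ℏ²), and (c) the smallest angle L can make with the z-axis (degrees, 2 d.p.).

L_z,max = lℏ = 6ℏ.
Σ m_l² = 182, so Σ(L_z)² = 182 ℏ².
cos θ_min = 6/√42, so θ_min ≈ 22.21°.

L_z,max = 6ℏ; Σ(L_z)² = 182 ℏ²; θ_min ≈ 22.21°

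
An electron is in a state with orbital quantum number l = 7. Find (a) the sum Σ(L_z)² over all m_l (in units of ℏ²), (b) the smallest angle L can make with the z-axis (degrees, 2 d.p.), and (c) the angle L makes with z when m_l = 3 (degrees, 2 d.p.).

Σ m_l² = 280, so Σ(L_z)² = 280 ℏ².
cos θ_min = 7/√56, so θ_min ≈ 20.70°.
For m_l = 3: cos θ = 3/√56, θ ≈ 66.37°.

Σ(L_z)² = 280 ℏ²; θ_min ≈ 20.70°; θ(m_l=3) ≈ 66.37°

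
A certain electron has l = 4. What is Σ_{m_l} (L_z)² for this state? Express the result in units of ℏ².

Σ(L_z)² = 60 ℏ²

m_l runs from −4 to 4, i.e. {-4, -3, -2, -1, 0, 1, 2, 3, 4}.
Summing m² from −4 to 4: Σ m_l² = 60.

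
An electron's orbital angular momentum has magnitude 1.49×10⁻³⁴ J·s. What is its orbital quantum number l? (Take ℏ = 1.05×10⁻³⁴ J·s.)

l = 1

In units of ℏ, |L| ≈ 1.419.
Set l(l+1) = 2.01; the integer solution is l = 1.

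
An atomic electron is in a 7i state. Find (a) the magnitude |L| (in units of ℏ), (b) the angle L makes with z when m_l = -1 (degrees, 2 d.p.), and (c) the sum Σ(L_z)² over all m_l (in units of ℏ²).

|L| = √42 ℏ ≈ 6.481ℏ; θ(m_l=-1) ≈ 98.88°; Σ(L_z)² = 182 ℏ²

For 7i, l = 6.
|L| = ℏ√(6·7) = √42 ℏ ≈ 6.481ℏ.
For m_l = -1: cos θ = -1/√42, θ ≈ 98.88°.
Σ m_l² = 182, so Σ(L_z)² = 182 ℏ².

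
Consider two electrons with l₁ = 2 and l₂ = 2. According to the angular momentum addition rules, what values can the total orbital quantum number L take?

Angular momentum addition gives L = |l₁ − l₂|, …, l₁ + l₂.
Allowed values: L = 0, 1, 2, 3, 4.

L = 0, 1, 2, 3, 4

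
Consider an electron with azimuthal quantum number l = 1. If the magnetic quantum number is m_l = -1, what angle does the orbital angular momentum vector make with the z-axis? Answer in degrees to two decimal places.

|L| = ℏ√(l(l+1)) = √2 ℏ.
L_z = m_l ℏ = −1ℏ.
cos θ = L_z/|L| = -1/√2, so θ ≈ 135.00°.

θ ≈ 135.00°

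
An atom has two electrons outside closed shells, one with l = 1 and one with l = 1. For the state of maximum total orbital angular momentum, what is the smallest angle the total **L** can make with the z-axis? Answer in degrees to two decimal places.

θ_min ≈ 35.26°

By the triangle rule, |l₁ − l₂| ≤ L ≤ l₁ + l₂.
L ∈ {0, 1, 2}.
The maximum is L = 2, with |L_tot| = ℏ√(2·3) = √6 ℏ.
The minimum angle with z is arccos(2/√6) ≈ 35.26°.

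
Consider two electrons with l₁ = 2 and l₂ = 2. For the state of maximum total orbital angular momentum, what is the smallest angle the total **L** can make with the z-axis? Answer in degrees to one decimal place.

θ_min ≈ 26.6°

The total orbital quantum number L ranges from |l₁ − l₂| to l₁ + l₂ in integer steps.
Allowed values: L = 0, 1, 2, 3, 4.
The maximum is L = 4, with |L_tot| = ℏ√(4·5) = 2√5 ℏ.
The minimum angle with z is arccos(4/√20) ≈ 26.6°.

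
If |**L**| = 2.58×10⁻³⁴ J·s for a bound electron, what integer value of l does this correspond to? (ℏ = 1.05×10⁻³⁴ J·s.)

|L|/ℏ = (2.58×10⁻³⁴)/(1.05×10⁻³⁴) ≈ 2.457.
l(l+1) ≈ 2.457² ≈ 6.04, so l = 2.

l = 2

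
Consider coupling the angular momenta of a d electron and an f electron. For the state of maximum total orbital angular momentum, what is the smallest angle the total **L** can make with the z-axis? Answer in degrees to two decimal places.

L runs from |2 − 3| = 1 to 2 + 3 = 5.
So L can be 1, 2, 3, 4, 5.
The maximum is L = 5, with |L_tot| = ℏ√(5·6) = √30 ℏ.
The minimum angle with z is arccos(5/√30) ≈ 24.09°.

θ_min ≈ 24.09°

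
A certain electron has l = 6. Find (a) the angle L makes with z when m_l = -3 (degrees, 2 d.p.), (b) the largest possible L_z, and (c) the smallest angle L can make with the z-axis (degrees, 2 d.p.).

For m_l = -3: cos θ = -3/√42, θ ≈ 117.58°.
L_z,max = lℏ = 6ℏ.
cos θ_min = 6/√42, so θ_min ≈ 22.21°.

θ(m_l=-3) ≈ 117.58°; L_z,max = 6ℏ; θ_min ≈ 22.21°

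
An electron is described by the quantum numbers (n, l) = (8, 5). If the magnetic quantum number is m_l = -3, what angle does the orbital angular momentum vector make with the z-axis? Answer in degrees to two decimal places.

θ ≈ 123.21°

|L| = ℏ√(l(l+1)) = √30 ℏ.
L_z = m_l ℏ = −3ℏ.
cos θ = L_z/|L| = -3/√30, so θ ≈ 123.21°.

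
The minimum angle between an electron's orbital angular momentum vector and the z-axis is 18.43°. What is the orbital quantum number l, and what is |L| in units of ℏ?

l = 9, |L| = 3√10 ℏ ≈ 9.487ℏ

cos θ_min = l/√(l(l+1)) = √(l/(l+1)), so l/(l+1) = cos²(18.43°) = 0.9001.
l = cos²θ/sin²θ ≈ 9.
Then |L| = ℏ√(9·10) = 3√10 ℏ.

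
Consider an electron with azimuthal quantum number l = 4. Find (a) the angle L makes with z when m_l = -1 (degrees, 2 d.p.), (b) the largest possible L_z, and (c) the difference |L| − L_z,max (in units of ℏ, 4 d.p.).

For m_l = -1: cos θ = -1/√20, θ ≈ 102.92°.
L_z,max = lℏ = 4ℏ.
|L| − L_z,max = (2√5 − 4)ℏ ≈ 0.4721ℏ.

θ(m_l=-1) ≈ 102.92°; L_z,max = 4ℏ; |L|−L_z,max ≈ 0.4721ℏ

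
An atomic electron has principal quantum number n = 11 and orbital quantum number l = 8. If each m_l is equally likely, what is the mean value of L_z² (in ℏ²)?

The allowed m_l values are -8, -7, -6, -5, -4, -3, -2, -1, 0, 1, 2, 3, 4, 5, 6, 7, 8.
⟨L_z²⟩ = ℏ²·l(l+1)/3 = 24ℏ².

⟨L_z²⟩ = 24 ℏ²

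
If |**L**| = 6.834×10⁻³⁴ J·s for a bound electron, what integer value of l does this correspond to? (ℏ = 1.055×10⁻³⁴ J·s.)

l = 6

In units of ℏ, |L| ≈ 6.478.
Set l(l+1) = 41.96; the integer solution is l = 6.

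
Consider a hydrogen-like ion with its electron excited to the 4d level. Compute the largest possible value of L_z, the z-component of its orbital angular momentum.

L_z,max = 2ℏ

The 4d level has l = 2.
L_z = m_l ℏ with m_l ∈ {−2, …, 2}; the maximum is m_l = 2.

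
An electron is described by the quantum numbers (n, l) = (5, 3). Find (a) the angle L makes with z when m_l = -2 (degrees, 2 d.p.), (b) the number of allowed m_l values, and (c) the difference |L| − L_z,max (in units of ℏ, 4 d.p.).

θ(m_l=-2) ≈ 125.26°; 7 values; |L|−L_z,max ≈ 0.4641ℏ

For m_l = -2: cos θ = -2/√12, θ ≈ 125.26°.
There are 2l+1 = 7 values of m_l.
|L| − L_z,max = (2√3 − 3)ℏ ≈ 0.4641ℏ.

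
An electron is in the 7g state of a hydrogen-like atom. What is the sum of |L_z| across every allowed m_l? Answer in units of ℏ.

For 7g, l = 4.
The allowed m_l values are -4, -3, -2, -1, 0, 1, 2, 3, 4.
Σ|m_l| = 2·4(4+1)/2 = 20.

Σ|L_z| = 20 ℏ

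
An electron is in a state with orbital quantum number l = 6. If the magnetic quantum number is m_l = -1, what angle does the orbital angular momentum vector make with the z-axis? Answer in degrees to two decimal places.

θ ≈ 98.88°

|L| = ℏ√(l(l+1)) = √42 ℏ.
L_z = m_l ℏ = −1ℏ.
cos θ = L_z/|L| = -1/√42, so θ ≈ 98.88°.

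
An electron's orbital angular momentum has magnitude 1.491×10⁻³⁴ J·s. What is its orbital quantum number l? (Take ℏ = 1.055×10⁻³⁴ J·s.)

l = 1

In units of ℏ, |L| ≈ 1.413.
Set l(l+1) = 2.00; the integer solution is l = 1.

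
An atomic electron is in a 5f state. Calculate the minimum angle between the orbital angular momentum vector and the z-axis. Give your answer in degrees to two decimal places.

θ_min ≈ 30.00°

The 5f subshell has l = 3.
|L|² = l(l+1)ℏ² = 12ℏ², so |L| = 2√3 ℏ.
The smallest angle corresponds to the largest L_z, i.e. m_l = l = 3, giving L_z = 3ℏ.
cos θ_min = 3/√12, so θ_min ≈ 30.00°.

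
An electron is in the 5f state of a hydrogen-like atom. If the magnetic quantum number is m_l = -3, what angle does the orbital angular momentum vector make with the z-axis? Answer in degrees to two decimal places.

The 5f subshell has l = 3.
|L|² = l(l+1)ℏ² = 12ℏ², so |L| = 2√3 ℏ.
L_z = m_l ℏ = −3ℏ.
cos θ = L_z/|L| = -3/√12, so θ ≈ 150.00°.

θ ≈ 150.00°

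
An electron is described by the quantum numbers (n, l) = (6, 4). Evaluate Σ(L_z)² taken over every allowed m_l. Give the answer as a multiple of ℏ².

m_l runs from −4 to 4, i.e. {-4, -3, -2, -1, 0, 1, 2, 3, 4}.
Σ m_l² = 2·(1 + 4 + 9 + 16) = 60.

Σ(L_z)² = 60 ℏ²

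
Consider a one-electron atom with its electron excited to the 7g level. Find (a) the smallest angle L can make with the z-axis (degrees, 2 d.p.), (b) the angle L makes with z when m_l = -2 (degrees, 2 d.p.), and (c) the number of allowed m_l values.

θ_min ≈ 26.57°; θ(m_l=-2) ≈ 116.57°; 9 values

The 7g level has l = 4.
cos θ_min = 4/√20, so θ_min ≈ 26.57°.
For m_l = -2: cos θ = -2/√20, θ ≈ 116.57°.
There are 2l+1 = 9 values of m_l.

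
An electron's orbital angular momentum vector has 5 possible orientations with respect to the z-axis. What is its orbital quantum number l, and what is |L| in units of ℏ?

2l + 1 = 5 ⇒ l = 2.
Then |L| = √(l(l+1)) ℏ = √6 ℏ.

l = 2, |L| = √6 ℏ ≈ 2.449ℏ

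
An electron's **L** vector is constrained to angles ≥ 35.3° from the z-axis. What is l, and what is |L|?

l = 2, |L| = √6 ℏ ≈ 2.449ℏ

At minimum angle, m_l = l, so cos θ = l/√(l(l+1)); cos²θ = l/(l+1) = 0.6661.
Thus l = 0.6661/(1 − 0.6661) ≈ 2.
Then |L| = ℏ√(2·3) = √6 ℏ.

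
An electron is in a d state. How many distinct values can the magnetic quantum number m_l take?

5

A d state has l = 2.
The number of m_l values is 2l + 1 = 2·2 + 1 = 5.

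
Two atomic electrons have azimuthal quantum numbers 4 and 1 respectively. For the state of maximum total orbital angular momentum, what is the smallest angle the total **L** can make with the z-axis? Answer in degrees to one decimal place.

θ_min ≈ 24.1°

Angular momentum addition gives L = |l₁ − l₂|, …, l₁ + l₂.
Allowed values: L = 3, 4, 5.
The maximum is L = 5, with |L_tot| = ℏ√(5·6) = √30 ℏ.
The minimum angle with z is arccos(5/√30) ≈ 24.1°.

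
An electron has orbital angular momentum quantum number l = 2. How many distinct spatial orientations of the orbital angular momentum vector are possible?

The number of m_l values is 2l + 1 = 2·2 + 1 = 5.

5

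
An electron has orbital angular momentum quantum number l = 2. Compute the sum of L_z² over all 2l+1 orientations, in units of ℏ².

The allowed m_l values are -2, -1, 0, 1, 2.
Σ m_l² = 2·(1 + 4) = 10.

Σ(L_z)² = 10 ℏ²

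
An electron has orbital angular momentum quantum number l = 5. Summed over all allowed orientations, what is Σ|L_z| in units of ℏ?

m_l ∈ {-5, -4, -3, -2, -1, 0, 1, 2, 3, 4, 5}.
Σ|m_l| = 2(1+2+…+5) = 30.

Σ|L_z| = 30 ℏ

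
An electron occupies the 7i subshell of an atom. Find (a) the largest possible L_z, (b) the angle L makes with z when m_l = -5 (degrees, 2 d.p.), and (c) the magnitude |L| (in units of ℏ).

L_z,max = 6ℏ; θ(m_l=-5) ≈ 140.49°; |L| = √42 ℏ ≈ 6.481ℏ

For 7i, l = 6.
L_z,max = lℏ = 6ℏ.
For m_l = -5: cos θ = -5/√42, θ ≈ 140.49°.
|L| = ℏ√(6·7) = √42 ℏ ≈ 6.481ℏ.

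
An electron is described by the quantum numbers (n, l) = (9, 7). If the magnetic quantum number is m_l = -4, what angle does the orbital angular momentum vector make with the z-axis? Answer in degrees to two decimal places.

θ ≈ 122.31°

|L|² = l(l+1)ℏ² = 56ℏ², so |L| = 2√14 ℏ.
L_z = m_l ℏ = −4ℏ.
cos θ = L_z/|L| = -4/√56, so θ ≈ 122.31°.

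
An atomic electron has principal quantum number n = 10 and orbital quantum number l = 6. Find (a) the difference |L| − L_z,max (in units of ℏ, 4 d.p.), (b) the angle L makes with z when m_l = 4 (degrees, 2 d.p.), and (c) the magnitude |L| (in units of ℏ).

|L|−L_z,max ≈ 0.4807ℏ; θ(m_l=4) ≈ 51.89°; |L| = √42 ℏ ≈ 6.481ℏ

|L| − L_z,max = (√42 − 6)ℏ ≈ 0.4807ℏ.
For m_l = 4: cos θ = 4/√42, θ ≈ 51.89°.
|L| = ℏ√(6·7) = √42 ℏ ≈ 6.481ℏ.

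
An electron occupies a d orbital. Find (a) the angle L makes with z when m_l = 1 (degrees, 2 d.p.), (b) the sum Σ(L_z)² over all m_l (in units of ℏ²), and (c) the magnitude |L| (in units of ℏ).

A d state has l = 2.
For m_l = 1: cos θ = 1/√6, θ ≈ 65.91°.
Σ m_l² = 10, so Σ(L_z)² = 10 ℏ².
|L| = ℏ√(2·3) = √6 ℏ ≈ 2.449ℏ.

θ(m_l=1) ≈ 65.91°; Σ(L_z)² = 10 ℏ²; |L| = √6 ℏ ≈ 2.449ℏ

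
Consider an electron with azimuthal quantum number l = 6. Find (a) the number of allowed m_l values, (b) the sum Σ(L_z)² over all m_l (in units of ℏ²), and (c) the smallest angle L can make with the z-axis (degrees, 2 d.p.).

There are 2l+1 = 13 values of m_l.
Σ m_l² = 182, so Σ(L_z)² = 182 ℏ².
cos θ_min = 6/√42, so θ_min ≈ 22.21°.

13 values; Σ(L_z)² = 182 ℏ²; θ_min ≈ 22.21°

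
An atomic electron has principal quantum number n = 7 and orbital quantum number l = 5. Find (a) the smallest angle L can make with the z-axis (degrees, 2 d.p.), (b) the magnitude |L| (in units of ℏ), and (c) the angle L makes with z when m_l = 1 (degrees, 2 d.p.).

cos θ_min = 5/√30, so θ_min ≈ 24.09°.
|L| = ℏ√(5·6) = √30 ℏ ≈ 5.477ℏ.
For m_l = 1: cos θ = 1/√30, θ ≈ 79.48°.

θ_min ≈ 24.09°; |L| = √30 ℏ ≈ 5.477ℏ; θ(m_l=1) ≈ 79.48°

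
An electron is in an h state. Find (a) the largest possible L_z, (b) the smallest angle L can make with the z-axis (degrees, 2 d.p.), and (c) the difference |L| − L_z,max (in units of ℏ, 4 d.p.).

An h state has l = 5.
L_z,max = lℏ = 5ℏ.
cos θ_min = 5/√30, so θ_min ≈ 24.09°.
|L| − L_z,max = (√30 − 5)ℏ ≈ 0.4772ℏ.

L_z,max = 5ℏ; θ_min ≈ 24.09°; |L|−L_z,max ≈ 0.4772ℏ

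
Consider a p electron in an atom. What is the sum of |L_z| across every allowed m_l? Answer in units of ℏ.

A p state has l = 1.
The allowed m_l values are -1, 0, 1.
Σ|m_l| = l(l+1) = 2.

Σ|L_z| = 2 ℏ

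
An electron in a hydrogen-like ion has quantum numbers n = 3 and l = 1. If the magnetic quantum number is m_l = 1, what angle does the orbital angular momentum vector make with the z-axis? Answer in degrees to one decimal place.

θ ≈ 45.0°

|L| = ℏ√(l(l+1)) = √2 ℏ.
L_z = m_l ℏ = 1ℏ.
cos θ = L_z/|L| = 1/√2, so θ ≈ 45.0°.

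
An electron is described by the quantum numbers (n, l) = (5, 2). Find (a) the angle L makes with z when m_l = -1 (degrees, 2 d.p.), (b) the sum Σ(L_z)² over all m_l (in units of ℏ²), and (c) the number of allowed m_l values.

For m_l = -1: cos θ = -1/√6, θ ≈ 114.09°.
Σ m_l² = 10, so Σ(L_z)² = 10 ℏ².
There are 2l+1 = 5 values of m_l.

θ(m_l=-1) ≈ 114.09°; Σ(L_z)² = 10 ℏ²; 5 values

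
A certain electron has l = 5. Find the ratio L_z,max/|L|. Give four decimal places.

|L| = √30 ℏ ≈ 5.4772ℏ, while L_z,max = lℏ = 5ℏ.
L_z,max/|L| = 5/√30 = 0.9129.

L_z,max/|L| = 0.9129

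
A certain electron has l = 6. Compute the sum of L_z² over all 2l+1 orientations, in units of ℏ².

m_l ∈ {-6, -5, -4, -3, -2, -1, 0, 1, 2, 3, 4, 5, 6}.
Σ m_l² = 2·(1 + 4 + 9 + 16 + 25 + 36) = 182.

Σ(L_z)² = 182 ℏ²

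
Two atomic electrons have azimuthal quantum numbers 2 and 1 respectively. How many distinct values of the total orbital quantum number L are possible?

By the triangle rule, |l₁ − l₂| ≤ L ≤ l₁ + l₂.
L ∈ {1, 2, 3}.
That is 3 values.

3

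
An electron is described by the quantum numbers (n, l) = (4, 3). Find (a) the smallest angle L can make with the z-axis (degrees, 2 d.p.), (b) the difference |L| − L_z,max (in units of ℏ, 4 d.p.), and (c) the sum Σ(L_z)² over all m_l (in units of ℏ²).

θ_min ≈ 30.00°; |L|−L_z,max ≈ 0.4641ℏ; Σ(L_z)² = 28 ℏ²

cos θ_min = 3/√12, so θ_min ≈ 30.00°.
|L| − L_z,max = (2√3 − 3)ℏ ≈ 0.4641ℏ.
Σ m_l² = 28, so Σ(L_z)² = 28 ℏ².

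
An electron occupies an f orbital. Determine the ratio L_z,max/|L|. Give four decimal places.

L_z,max/|L| = 0.8660

An f state has l = 3.
|L| = 2√3 ℏ ≈ 3.4641ℏ, while L_z,max = lℏ = 3ℏ.
L_z,max/|L| = 3/√12 = 0.8660.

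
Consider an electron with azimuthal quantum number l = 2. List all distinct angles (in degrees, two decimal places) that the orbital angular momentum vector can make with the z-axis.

|L| = √(l(l+1)) ℏ = √6 ℏ.
cos θ = m_l/√6 for each m_l ∈ {-2, -1, 0, 1, 2}.

θ ∈ {35.26°, 65.91°, 90.00°, 114.09°, 144.74°}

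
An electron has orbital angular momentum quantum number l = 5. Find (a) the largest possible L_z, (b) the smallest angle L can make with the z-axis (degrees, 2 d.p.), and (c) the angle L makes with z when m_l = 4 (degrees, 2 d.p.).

L_z,max = 5ℏ; θ_min ≈ 24.09°; θ(m_l=4) ≈ 43.09°

L_z,max = lℏ = 5ℏ.
cos θ_min = 5/√30, so θ_min ≈ 24.09°.
For m_l = 4: cos θ = 4/√30, θ ≈ 43.09°.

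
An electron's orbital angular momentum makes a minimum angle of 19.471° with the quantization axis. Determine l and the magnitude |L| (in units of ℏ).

At minimum angle, m_l = l, so cos θ = l/√(l(l+1)); cos²θ = l/(l+1) = 0.8889.
Solving: l = 8.
Then |L| = ℏ√(8·9) = 6√2 ℏ.

l = 8, |L| = 6√2 ℏ ≈ 8.485ℏ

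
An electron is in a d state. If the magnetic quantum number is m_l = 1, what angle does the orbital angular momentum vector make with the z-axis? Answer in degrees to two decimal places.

θ ≈ 65.91°

For a d orbital, l = 2.
|L| = √(l(l+1)) ℏ = √6 ℏ.
L_z = m_l ℏ = 1ℏ.
cos θ = L_z/|L| = 1/√6, so θ ≈ 65.91°.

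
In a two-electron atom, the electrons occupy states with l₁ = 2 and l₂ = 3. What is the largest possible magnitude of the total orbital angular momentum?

|L_tot|_max = √30 ℏ ≈ 5.477ℏ

Angular momentum addition gives L = |l₁ − l₂|, …, l₁ + l₂.
So L can be 1, 2, 3, 4, 5.
The largest magnitude corresponds to L = 5: |L_tot| = ℏ√(5·6) = √30 ℏ.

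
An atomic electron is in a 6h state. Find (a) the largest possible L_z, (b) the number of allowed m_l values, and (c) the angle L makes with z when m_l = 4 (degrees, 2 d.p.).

The 6h subshell has l = 5.
L_z,max = lℏ = 5ℏ.
There are 2l+1 = 11 values of m_l.
For m_l = 4: cos θ = 4/√30, θ ≈ 43.09°.

L_z,max = 5ℏ; 11 values; θ(m_l=4) ≈ 43.09°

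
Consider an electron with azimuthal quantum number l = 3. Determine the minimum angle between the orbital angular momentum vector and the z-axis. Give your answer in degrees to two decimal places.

|L|² = l(l+1)ℏ² = 12ℏ², so |L| = 2√3 ℏ.
The smallest angle corresponds to the largest L_z, i.e. m_l = l = 3, giving L_z = 3ℏ.
cos θ_min = 3/√12, so θ_min ≈ 30.00°.

θ_min ≈ 30.00°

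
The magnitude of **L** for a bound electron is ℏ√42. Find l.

l = 6

(|L|/ℏ)² = l(l+1) = 42.
l² + l − 42 = 0 ⇒ l = 6.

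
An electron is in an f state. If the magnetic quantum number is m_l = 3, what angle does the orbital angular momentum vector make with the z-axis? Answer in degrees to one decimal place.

θ ≈ 30.0°

For an f orbital, l = 3.
|L| = ℏ√(l(l+1)) = 2√3 ℏ.
L_z = m_l ℏ = 3ℏ.
cos θ = L_z/|L| = 3/√12, so θ ≈ 30.0°.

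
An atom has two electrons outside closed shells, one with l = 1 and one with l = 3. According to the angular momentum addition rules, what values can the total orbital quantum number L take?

By the triangle rule, |l₁ − l₂| ≤ L ≤ l₁ + l₂.
L ∈ {2, 3, 4}.

L = 2, 3, 4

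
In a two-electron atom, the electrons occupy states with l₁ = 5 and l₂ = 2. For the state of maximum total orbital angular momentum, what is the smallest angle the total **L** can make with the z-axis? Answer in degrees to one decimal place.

θ_min ≈ 20.7°

By the triangle rule, |l₁ − l₂| ≤ L ≤ l₁ + l₂.
Allowed values: L = 3, 4, 5, 6, 7.
The maximum is L = 7, with |L_tot| = ℏ√(7·8) = 2√14 ℏ.
The minimum angle with z is arccos(7/√56) ≈ 20.7°.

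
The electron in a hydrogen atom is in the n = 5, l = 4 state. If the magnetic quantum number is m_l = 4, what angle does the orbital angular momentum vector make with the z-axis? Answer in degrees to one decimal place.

|L|² = l(l+1)ℏ² = 20ℏ², so |L| = 2√5 ℏ.
L_z = m_l ℏ = 4ℏ.
cos θ = L_z/|L| = 4/√20, so θ ≈ 26.6°.

θ ≈ 26.6°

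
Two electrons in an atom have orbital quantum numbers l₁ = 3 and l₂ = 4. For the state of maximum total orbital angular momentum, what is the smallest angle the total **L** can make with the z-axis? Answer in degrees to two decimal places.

θ_min ≈ 20.70°

The total orbital quantum number L ranges from |l₁ − l₂| to l₁ + l₂ in integer steps.
Allowed values: L = 1, 2, 3, 4, 5, 6, 7.
The maximum is L = 7, with |L_tot| = ℏ√(7·8) = 2√14 ℏ.
The minimum angle with z is arccos(7/√56) ≈ 20.70°.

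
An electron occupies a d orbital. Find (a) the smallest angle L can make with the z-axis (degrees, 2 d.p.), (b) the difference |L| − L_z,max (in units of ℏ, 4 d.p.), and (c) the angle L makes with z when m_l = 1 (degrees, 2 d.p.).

θ_min ≈ 35.26°; |L|−L_z,max ≈ 0.4495ℏ; θ(m_l=1) ≈ 65.91°

A d state has l = 2.
cos θ_min = 2/√6, so θ_min ≈ 35.26°.
|L| − L_z,max = (√6 − 2)ℏ ≈ 0.4495ℏ.
For m_l = 1: cos θ = 1/√6, θ ≈ 65.91°.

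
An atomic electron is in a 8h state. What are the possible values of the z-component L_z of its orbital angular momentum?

L_z ∈ {−5ℏ, −4ℏ, −3ℏ, −2ℏ, −ℏ, 0, ℏ, 2ℏ, 3ℏ, 4ℏ, 5ℏ}

The 8h subshell has l = 5.
L_z = m_l ℏ with m_l ranging from −l to +l in integer steps.
For l = 5: m_l ∈ {-5, -4, -3, -2, -1, 0, 1, 2, 3, 4, 5}.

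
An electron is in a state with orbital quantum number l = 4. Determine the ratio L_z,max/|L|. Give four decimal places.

|L| = 2√5 ℏ ≈ 4.4721ℏ, while L_z,max = lℏ = 4ℏ.
L_z,max/|L| = 4/√20 = 0.8944.

L_z,max/|L| = 0.8944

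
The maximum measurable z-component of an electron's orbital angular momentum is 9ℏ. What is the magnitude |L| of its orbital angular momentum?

L_z,max = lℏ, so l = 9.
Then |L| = ℏ√(9·10) = 3√10 ℏ.

|L| = 3√10 ℏ ≈ 9.487ℏ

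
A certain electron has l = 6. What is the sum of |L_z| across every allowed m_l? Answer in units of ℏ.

m_l ∈ {-6, -5, -4, -3, -2, -1, 0, 1, 2, 3, 4, 5, 6}.
Σ|m_l| = 2(1+2+…+6) = 42.

Σ|L_z| = 42 ℏ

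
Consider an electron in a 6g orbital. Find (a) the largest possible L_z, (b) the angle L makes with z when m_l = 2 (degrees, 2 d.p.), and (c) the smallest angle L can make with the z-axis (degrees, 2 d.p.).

L_z,max = 4ℏ; θ(m_l=2) ≈ 63.43°; θ_min ≈ 26.57°

For 6g, l = 4.
L_z,max = lℏ = 4ℏ.
For m_l = 2: cos θ = 2/√20, θ ≈ 63.43°.
cos θ_min = 4/√20, so θ_min ≈ 26.57°.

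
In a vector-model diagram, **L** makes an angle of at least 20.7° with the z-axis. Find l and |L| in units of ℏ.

l = 7, |L| = 2√14 ℏ ≈ 7.483ℏ

At minimum angle, m_l = l, so cos θ = l/√(l(l+1)); cos²θ = l/(l+1) = 0.8751.
Solving: l = 7.
Then |L| = ℏ√(7·8) = 2√14 ℏ.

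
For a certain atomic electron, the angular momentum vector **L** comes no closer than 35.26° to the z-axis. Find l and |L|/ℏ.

l = 2, |L| = √6 ℏ ≈ 2.449ℏ

cos θ_min = l/√(l(l+1)) = √(l/(l+1)), so l/(l+1) = cos²(35.26°) = 0.6667.
l = cos²θ/sin²θ ≈ 2.
Then |L| = ℏ√(2·3) = √6 ℏ.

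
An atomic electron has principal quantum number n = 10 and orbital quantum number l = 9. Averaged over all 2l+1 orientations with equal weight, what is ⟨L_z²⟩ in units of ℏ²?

⟨L_z²⟩ = 30 ℏ²

m_l runs from −9 to 9, i.e. {-9, -8, -7, -6, -5, -4, -3, -2, -1, 0, 1, 2, 3, 4, 5, 6, 7, 8, 9}.
Average of L_z² over 19 states: 570/19 ℏ² = 30 ℏ².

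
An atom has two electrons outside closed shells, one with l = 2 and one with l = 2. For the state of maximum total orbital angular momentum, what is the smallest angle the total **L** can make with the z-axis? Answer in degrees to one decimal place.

The total orbital quantum number L ranges from |l₁ − l₂| to l₁ + l₂ in integer steps.
L ∈ {0, 1, 2, 3, 4}.
The maximum is L = 4, with |L_tot| = ℏ√(4·5) = 2√5 ℏ.
The minimum angle with z is arccos(4/√20) ≈ 26.6°.

θ_min ≈ 26.6°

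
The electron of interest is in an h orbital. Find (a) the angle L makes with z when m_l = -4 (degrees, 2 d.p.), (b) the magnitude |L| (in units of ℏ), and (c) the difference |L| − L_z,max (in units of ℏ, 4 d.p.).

For an h orbital, l = 5.
For m_l = -4: cos θ = -4/√30, θ ≈ 136.91°.
|L| = ℏ√(5·6) = √30 ℏ ≈ 5.477ℏ.
|L| − L_z,max = (√30 − 5)ℏ ≈ 0.4772ℏ.

θ(m_l=-4) ≈ 136.91°; |L| = √30 ℏ ≈ 5.477ℏ; |L|−L_z,max ≈ 0.4772ℏ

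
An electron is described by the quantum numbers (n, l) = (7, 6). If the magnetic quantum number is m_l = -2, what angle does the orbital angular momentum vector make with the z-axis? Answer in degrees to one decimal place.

|L| = √(l(l+1)) ℏ = √42 ℏ.
L_z = m_l ℏ = −2ℏ.
cos θ = L_z/|L| = -2/√42, so θ ≈ 108.0°.

θ ≈ 108.0°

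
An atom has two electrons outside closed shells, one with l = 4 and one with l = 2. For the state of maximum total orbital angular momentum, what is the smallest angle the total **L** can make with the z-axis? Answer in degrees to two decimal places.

θ_min ≈ 22.21°

The total orbital quantum number L ranges from |l₁ − l₂| to l₁ + l₂ in integer steps.
L ∈ {2, 3, 4, 5, 6}.
The maximum is L = 6, with |L_tot| = ℏ√(6·7) = √42 ℏ.
The minimum angle with z is arccos(6/√42) ≈ 22.21°.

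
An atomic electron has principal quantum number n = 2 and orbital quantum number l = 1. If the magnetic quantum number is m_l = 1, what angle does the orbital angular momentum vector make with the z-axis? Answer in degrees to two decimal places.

θ ≈ 45.00°

|L| = √(l(l+1)) ℏ = √2 ℏ.
L_z = m_l ℏ = 1ℏ.
cos θ = L_z/|L| = 1/√2, so θ ≈ 45.00°.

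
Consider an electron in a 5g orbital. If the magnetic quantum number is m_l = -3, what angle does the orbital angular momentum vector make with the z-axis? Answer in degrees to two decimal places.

θ ≈ 132.13°

5g means n = 5, l = 4.
|L|² = l(l+1)ℏ² = 20ℏ², so |L| = 2√5 ℏ.
L_z = m_l ℏ = −3ℏ.
cos θ = L_z/|L| = -3/√20, so θ ≈ 132.13°.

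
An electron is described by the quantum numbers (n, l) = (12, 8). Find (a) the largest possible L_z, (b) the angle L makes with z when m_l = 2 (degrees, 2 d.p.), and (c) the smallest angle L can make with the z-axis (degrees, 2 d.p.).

L_z,max = lℏ = 8ℏ.
For m_l = 2: cos θ = 2/√72, θ ≈ 76.37°.
cos θ_min = 8/√72, so θ_min ≈ 19.47°.

L_z,max = 8ℏ; θ(m_l=2) ≈ 76.37°; θ_min ≈ 19.47°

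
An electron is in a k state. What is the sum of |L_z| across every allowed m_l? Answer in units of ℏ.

For a k orbital, l = 7.
m_l runs from −7 to 7, i.e. {-7, -6, -5, -4, -3, -2, -1, 0, 1, 2, 3, 4, 5, 6, 7}.
Σ|m_l| = l(l+1) = 56.

Σ|L_z| = 56 ℏ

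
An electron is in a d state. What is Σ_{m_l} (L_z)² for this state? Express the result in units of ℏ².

A d state has l = 2.
m_l runs from −2 to 2, i.e. {-2, -1, 0, 1, 2}.
Σ m_l² = 2·(1 + 4) = 10.

Σ(L_z)² = 10 ℏ²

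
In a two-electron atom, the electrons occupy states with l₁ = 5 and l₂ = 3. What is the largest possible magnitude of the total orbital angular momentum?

By the triangle rule, |l₁ − l₂| ≤ L ≤ l₁ + l₂.
So L can be 2, 3, 4, 5, 6, 7, 8.
The largest magnitude corresponds to L = 8: |L_tot| = ℏ√(8·9) = 6√2 ℏ.

|L_tot|_max = 6√2 ℏ ≈ 8.485ℏ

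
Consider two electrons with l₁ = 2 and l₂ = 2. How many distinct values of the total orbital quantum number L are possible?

5

Angular momentum addition gives L = |l₁ − l₂|, …, l₁ + l₂.
So L can be 0, 1, 2, 3, 4.
That is 5 values.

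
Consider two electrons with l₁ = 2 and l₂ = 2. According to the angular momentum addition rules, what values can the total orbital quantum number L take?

The total orbital quantum number L ranges from |l₁ − l₂| to l₁ + l₂ in integer steps.
L ∈ {0, 1, 2, 3, 4}.

L = 0, 1, 2, 3, 4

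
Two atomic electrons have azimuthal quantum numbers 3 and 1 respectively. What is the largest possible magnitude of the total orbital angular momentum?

|L_tot|_max = 2√5 ℏ ≈ 4.472ℏ

L runs from |3 − 1| = 2 to 3 + 1 = 4.
Allowed values: L = 2, 3, 4.
The largest magnitude corresponds to L = 4: |L_tot| = ℏ√(4·5) = 2√5 ℏ.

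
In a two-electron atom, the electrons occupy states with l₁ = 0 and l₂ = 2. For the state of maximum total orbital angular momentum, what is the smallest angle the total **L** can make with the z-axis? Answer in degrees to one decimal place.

θ_min ≈ 35.3°

By the triangle rule, |l₁ − l₂| ≤ L ≤ l₁ + l₂.
L ∈ {2}.
The maximum is L = 2, with |L_tot| = ℏ√(2·3) = √6 ℏ.
The minimum angle with z is arccos(2/√6) ≈ 35.3°.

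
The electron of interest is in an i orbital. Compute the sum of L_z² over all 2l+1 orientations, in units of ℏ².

The letter i corresponds to l = 6.
m_l runs from −6 to 6, i.e. {-6, -5, -4, -3, -2, -1, 0, 1, 2, 3, 4, 5, 6}.
Σ m_l² = 2·(1 + 4 + 9 + 16 + 25 + 36) = 182.

Σ(L_z)² = 182 ℏ²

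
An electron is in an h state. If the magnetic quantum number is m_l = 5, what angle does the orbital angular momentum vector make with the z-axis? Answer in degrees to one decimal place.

θ ≈ 24.1°

An h state has l = 5.
|L| = √(l(l+1)) ℏ = √30 ℏ.
L_z = m_l ℏ = 5ℏ.
cos θ = L_z/|L| = 5/√30, so θ ≈ 24.1°.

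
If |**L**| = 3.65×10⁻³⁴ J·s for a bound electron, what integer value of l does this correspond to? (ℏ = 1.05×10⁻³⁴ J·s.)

l = 3

Dividing by ℏ: |L|/ℏ ≈ 3.476.
Set l(l+1) = 12.08; the integer solution is l = 3.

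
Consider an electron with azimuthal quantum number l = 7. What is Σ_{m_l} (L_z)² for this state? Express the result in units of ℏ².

Σ(L_z)² = 280 ℏ²

m_l runs from −7 to 7, i.e. {-7, -6, -5, -4, -3, -2, -1, 0, 1, 2, 3, 4, 5, 6, 7}.
Σ m_l² = l(l+1)(2l+1)/3 = 7·8·15/3 = 280.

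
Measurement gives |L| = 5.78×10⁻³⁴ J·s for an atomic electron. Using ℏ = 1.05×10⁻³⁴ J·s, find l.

l = 5

|L|/ℏ = (5.78×10⁻³⁴)/(1.05×10⁻³⁴) ≈ 5.505.
Set l(l+1) = 30.30; the integer solution is l = 5.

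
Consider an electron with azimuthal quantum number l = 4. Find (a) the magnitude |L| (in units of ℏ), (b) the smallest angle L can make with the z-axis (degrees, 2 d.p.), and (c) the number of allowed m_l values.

|L| = 2√5 ℏ ≈ 4.472ℏ; θ_min ≈ 26.57°; 9 values

|L| = ℏ√(4·5) = 2√5 ℏ ≈ 4.472ℏ.
cos θ_min = 4/√20, so θ_min ≈ 26.57°.
There are 2l+1 = 9 values of m_l.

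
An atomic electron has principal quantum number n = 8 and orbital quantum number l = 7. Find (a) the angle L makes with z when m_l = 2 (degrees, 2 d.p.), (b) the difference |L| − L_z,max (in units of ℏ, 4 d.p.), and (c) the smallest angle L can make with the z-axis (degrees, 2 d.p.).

θ(m_l=2) ≈ 74.50°; |L|−L_z,max ≈ 0.4833ℏ; θ_min ≈ 20.70°

For m_l = 2: cos θ = 2/√56, θ ≈ 74.50°.
|L| − L_z,max = (2√14 − 7)ℏ ≈ 0.4833ℏ.
cos θ_min = 7/√56, so θ_min ≈ 20.70°.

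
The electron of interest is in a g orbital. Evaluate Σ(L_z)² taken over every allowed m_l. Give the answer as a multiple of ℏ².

Σ(L_z)² = 60 ℏ²

For a g orbital, l = 4.
m_l runs from −4 to 4, i.e. {-4, -3, -2, -1, 0, 1, 2, 3, 4}.
Σ m_l² = 2·(1 + 4 + 9 + 16) = 60.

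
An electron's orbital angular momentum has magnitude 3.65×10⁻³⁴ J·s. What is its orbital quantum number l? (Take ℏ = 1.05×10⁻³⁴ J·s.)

l = 3

|L|/ℏ = (3.65×10⁻³⁴)/(1.05×10⁻³⁴) ≈ 3.476.
Set l(l+1) = 12.08; the integer solution is l = 3.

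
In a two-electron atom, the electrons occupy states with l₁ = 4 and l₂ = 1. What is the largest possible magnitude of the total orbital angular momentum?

By the triangle rule, |l₁ − l₂| ≤ L ≤ l₁ + l₂.
Allowed values: L = 3, 4, 5.
The largest magnitude corresponds to L = 5: |L_tot| = ℏ√(5·6) = √30 ℏ.

|L_tot|_max = √30 ℏ ≈ 5.477ℏ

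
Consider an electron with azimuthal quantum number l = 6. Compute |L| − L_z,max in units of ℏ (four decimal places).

|L| − L_z,max ≈ 0.4807ℏ

|L| = √42 ℏ ≈ 6.4807ℏ, while L_z,max = lℏ = 6ℏ.
The difference is (√42 − 6)ℏ ≈ 0.4807ℏ.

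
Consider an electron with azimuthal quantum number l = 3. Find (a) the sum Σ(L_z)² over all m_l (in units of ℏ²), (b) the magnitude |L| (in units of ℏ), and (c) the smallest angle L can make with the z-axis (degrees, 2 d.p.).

Σ(L_z)² = 28 ℏ²; |L| = 2√3 ℏ ≈ 3.464ℏ; θ_min ≈ 30.00°

Σ m_l² = 28, so Σ(L_z)² = 28 ℏ².
|L| = ℏ√(3·4) = 2√3 ℏ ≈ 3.464ℏ.
cos θ_min = 3/√12, so θ_min ≈ 30.00°.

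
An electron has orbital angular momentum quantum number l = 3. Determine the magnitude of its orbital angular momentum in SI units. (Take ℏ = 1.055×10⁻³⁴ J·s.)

|L| = 3.655×10⁻³⁴ J·s

|L| = ℏ√(l(l+1)) = ℏ√(3·4) = 2√3 ℏ
Numerically, |L| = 3.464 × (1.055×10⁻³⁴ J·s) = 3.655×10⁻³⁴ J·s.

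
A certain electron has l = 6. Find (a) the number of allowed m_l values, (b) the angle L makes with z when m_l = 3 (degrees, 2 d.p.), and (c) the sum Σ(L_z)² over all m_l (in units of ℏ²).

There are 2l+1 = 13 values of m_l.
For m_l = 3: cos θ = 3/√42, θ ≈ 62.42°.
Σ m_l² = 182, so Σ(L_z)² = 182 ℏ².

13 values; θ(m_l=3) ≈ 62.42°; Σ(L_z)² = 182 ℏ²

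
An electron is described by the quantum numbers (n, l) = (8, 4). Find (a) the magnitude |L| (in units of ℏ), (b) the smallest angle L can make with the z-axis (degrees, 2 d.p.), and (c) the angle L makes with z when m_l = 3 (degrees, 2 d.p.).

|L| = 2√5 ℏ ≈ 4.472ℏ; θ_min ≈ 26.57°; θ(m_l=3) ≈ 47.87°

|L| = ℏ√(4·5) = 2√5 ℏ ≈ 4.472ℏ.
cos θ_min = 4/√20, so θ_min ≈ 26.57°.
For m_l = 3: cos θ = 3/√20, θ ≈ 47.87°.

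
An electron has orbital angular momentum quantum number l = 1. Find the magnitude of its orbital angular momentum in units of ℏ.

|L| = √2 ℏ ≈ 1.414ℏ

|L| = ℏ√(l(l+1)) = ℏ√(1·2) = √2 ℏ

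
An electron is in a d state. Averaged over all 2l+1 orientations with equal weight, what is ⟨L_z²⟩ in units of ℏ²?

⟨L_z²⟩ = 2 ℏ²

For a d orbital, l = 2.
The allowed m_l values are -2, -1, 0, 1, 2.
Average of L_z² over 5 states: 10/5 ℏ² = 2 ℏ².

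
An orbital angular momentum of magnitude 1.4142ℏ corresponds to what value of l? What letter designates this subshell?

l = 1 (p orbital)

|L| = ℏ√(l(l+1)), so l(l+1) = 2.
Solving: l = 1.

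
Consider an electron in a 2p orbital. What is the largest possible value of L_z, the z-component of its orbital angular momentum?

For 2p, l = 1.
L_z = m_l ℏ with m_l ∈ {−1, …, 1}; the maximum is m_l = 1.

L_z,max = 1ℏ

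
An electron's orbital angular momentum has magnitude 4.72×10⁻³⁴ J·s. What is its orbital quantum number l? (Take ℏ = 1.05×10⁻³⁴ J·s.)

l = 4

In units of ℏ, |L| ≈ 4.495.
(|L|/ℏ)² = l(l+1) ≈ 20.21 ⇒ l = 4.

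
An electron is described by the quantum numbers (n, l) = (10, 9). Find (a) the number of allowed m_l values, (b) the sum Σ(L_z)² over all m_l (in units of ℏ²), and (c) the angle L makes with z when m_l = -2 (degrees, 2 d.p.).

There are 2l+1 = 19 values of m_l.
Σ m_l² = 570, so Σ(L_z)² = 570 ℏ².
For m_l = -2: cos θ = -2/√90, θ ≈ 102.17°.

19 values; Σ(L_z)² = 570 ℏ²; θ(m_l=-2) ≈ 102.17°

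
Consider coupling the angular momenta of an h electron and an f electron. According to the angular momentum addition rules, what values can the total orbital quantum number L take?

L = 2, 3, 4, 5, 6, 7, 8

Angular momentum addition gives L = |l₁ − l₂|, …, l₁ + l₂.
So L can be 2, 3, 4, 5, 6, 7, 8.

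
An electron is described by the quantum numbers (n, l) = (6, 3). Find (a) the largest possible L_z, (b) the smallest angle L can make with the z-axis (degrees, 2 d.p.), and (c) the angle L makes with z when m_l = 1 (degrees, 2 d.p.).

L_z,max = 3ℏ; θ_min ≈ 30.00°; θ(m_l=1) ≈ 73.22°

L_z,max = lℏ = 3ℏ.
cos θ_min = 3/√12, so θ_min ≈ 30.00°.
For m_l = 1: cos θ = 1/√12, θ ≈ 73.22°.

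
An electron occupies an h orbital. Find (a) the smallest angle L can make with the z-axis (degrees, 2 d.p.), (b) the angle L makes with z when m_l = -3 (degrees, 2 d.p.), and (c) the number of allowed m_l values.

θ_min ≈ 24.09°; θ(m_l=-3) ≈ 123.21°; 11 values

The letter h corresponds to l = 5.
cos θ_min = 5/√30, so θ_min ≈ 24.09°.
For m_l = -3: cos θ = -3/√30, θ ≈ 123.21°.
There are 2l+1 = 11 values of m_l.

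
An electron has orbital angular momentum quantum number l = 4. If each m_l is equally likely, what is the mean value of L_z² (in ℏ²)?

m_l runs from −4 to 4, i.e. {-4, -3, -2, -1, 0, 1, 2, 3, 4}.
⟨L_z²⟩ = ℏ²·(Σ m_l²)/(2l+1) = ℏ²·60/9 = 6.667ℏ².

⟨L_z²⟩ = 6.667 ℏ²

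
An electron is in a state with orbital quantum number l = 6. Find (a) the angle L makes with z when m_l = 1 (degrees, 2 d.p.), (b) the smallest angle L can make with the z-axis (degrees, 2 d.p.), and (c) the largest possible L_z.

θ(m_l=1) ≈ 81.12°; θ_min ≈ 22.21°; L_z,max = 6ℏ

For m_l = 1: cos θ = 1/√42, θ ≈ 81.12°.
cos θ_min = 6/√42, so θ_min ≈ 22.21°.
L_z,max = lℏ = 6ℏ.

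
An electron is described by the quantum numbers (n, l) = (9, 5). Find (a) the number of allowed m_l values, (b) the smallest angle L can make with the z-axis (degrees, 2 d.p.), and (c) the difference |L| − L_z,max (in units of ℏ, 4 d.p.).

There are 2l+1 = 11 values of m_l.
cos θ_min = 5/√30, so θ_min ≈ 24.09°.
|L| − L_z,max = (√30 − 5)ℏ ≈ 0.4772ℏ.

11 values; θ_min ≈ 24.09°; |L|−L_z,max ≈ 0.4772ℏ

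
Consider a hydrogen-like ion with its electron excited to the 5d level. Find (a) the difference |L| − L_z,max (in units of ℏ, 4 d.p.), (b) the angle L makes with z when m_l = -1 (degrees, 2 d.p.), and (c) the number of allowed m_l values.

The 5d level has l = 2.
|L| − L_z,max = (√6 − 2)ℏ ≈ 0.4495ℏ.
For m_l = -1: cos θ = -1/√6, θ ≈ 114.09°.
There are 2l+1 = 5 values of m_l.

|L|−L_z,max ≈ 0.4495ℏ; θ(m_l=-1) ≈ 114.09°; 5 values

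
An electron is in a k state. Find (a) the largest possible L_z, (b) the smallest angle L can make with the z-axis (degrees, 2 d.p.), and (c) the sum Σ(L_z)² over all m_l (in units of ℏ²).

L_z,max = 7ℏ; θ_min ≈ 20.70°; Σ(L_z)² = 280 ℏ²

K corresponds to l = 7.
L_z,max = lℏ = 7ℏ.
cos θ_min = 7/√56, so θ_min ≈ 20.70°.
Σ m_l² = 280, so Σ(L_z)² = 280 ℏ².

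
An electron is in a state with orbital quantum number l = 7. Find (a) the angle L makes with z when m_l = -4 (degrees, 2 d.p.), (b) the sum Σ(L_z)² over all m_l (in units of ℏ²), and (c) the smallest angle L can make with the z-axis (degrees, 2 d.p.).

For m_l = -4: cos θ = -4/√56, θ ≈ 122.31°.
Σ m_l² = 280, so Σ(L_z)² = 280 ℏ².
cos θ_min = 7/√56, so θ_min ≈ 20.70°.

θ(m_l=-4) ≈ 122.31°; Σ(L_z)² = 280 ℏ²; θ_min ≈ 20.70°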